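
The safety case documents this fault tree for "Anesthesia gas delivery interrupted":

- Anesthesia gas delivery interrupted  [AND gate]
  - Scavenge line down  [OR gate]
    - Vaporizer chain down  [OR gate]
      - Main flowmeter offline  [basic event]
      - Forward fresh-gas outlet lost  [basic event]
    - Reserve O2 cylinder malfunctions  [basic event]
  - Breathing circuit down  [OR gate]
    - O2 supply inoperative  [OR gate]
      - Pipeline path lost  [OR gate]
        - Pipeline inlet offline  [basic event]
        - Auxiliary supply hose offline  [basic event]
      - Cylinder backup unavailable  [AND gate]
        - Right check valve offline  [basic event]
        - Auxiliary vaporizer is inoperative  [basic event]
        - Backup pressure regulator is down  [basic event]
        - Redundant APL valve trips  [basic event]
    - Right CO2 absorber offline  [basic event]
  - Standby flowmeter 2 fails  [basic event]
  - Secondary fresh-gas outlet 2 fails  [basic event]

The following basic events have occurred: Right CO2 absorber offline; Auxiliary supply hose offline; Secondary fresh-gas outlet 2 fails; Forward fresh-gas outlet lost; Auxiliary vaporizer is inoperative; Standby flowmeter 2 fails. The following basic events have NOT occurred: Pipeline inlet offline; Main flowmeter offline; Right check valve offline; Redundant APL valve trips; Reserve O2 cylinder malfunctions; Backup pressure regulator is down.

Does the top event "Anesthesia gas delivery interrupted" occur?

Yes

Vaporizer chain down [OR]: Main flowmeter offline=not, Forward fresh-gas outlet lost=occurs → at least one input occurs → occurs.
Scavenge line down [OR]: Vaporizer chain down=occurs, Reserve O2 cylinder malfunctions=not → at least one input occurs → occurs.
Pipeline path lost [OR]: Pipeline inlet offline=not, Auxiliary supply hose offline=occurs → at least one input occurs → occurs.
Cylinder backup unavailable [AND]: Right check valve offline=not, Auxiliary vaporizer is inoperative=occurs, Backup pressure regulator is down=not, Redundant APL valve trips=not → not all inputs occur → does not occur.
O2 supply inoperative [OR]: Pipeline path lost=occurs, Cylinder backup unavailable=not → at least one input occurs → occurs.
Breathing circuit down [OR]: O2 supply inoperative=occurs, Right CO2 absorber offline=occurs → at least one input occurs → occurs.
Anesthesia gas delivery interrupted [AND]: Scavenge line down=occurs, Breathing circuit down=occurs, Standby flowmeter 2 fails=occurs, Secondary fresh-gas outlet 2 fails=occurs → all inputs occur → occurs.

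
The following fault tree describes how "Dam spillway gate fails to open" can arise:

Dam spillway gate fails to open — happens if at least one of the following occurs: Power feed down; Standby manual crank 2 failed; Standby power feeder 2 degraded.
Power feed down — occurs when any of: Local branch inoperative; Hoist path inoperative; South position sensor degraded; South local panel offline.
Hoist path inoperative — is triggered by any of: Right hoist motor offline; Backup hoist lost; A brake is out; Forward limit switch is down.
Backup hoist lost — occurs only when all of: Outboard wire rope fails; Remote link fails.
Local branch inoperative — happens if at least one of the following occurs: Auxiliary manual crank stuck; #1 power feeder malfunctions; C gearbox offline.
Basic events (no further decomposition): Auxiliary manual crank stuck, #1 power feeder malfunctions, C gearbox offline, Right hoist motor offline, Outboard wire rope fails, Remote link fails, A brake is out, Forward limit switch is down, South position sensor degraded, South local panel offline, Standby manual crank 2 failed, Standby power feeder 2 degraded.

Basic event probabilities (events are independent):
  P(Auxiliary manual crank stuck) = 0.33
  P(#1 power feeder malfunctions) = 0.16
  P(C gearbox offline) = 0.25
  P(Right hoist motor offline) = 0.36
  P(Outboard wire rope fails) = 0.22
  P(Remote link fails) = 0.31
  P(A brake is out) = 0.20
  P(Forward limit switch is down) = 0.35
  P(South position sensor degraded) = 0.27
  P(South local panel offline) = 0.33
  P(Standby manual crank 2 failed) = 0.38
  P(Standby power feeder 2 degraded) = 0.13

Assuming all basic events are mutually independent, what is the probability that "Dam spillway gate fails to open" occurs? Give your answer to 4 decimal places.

P(Local branch inoperative) [OR] = 1 − (1−0.33) × (1−0.16) × (1−0.25) = 0.577900
P(Backup hoist lost) [AND] = 0.22 × 0.31 = 0.068200
P(Hoist path inoperative) [OR] = 1 − (1−0.36) × (1−0.068200) × (1−0.20) × (1−0.35) = 0.689897
P(Power feed down) [OR] = 1 − (1−0.577900) × (1−0.689897) × (1−0.27) × (1−0.33) = 0.935980
P(Dam spillway gate fails to open) [OR] = 1 − (1−0.935980) × (1−0.38) × (1−0.13) = 0.965468
Rounded to 4 decimal places: P(Dam spillway gate fails to open) ≈ 0.9655.

0.9655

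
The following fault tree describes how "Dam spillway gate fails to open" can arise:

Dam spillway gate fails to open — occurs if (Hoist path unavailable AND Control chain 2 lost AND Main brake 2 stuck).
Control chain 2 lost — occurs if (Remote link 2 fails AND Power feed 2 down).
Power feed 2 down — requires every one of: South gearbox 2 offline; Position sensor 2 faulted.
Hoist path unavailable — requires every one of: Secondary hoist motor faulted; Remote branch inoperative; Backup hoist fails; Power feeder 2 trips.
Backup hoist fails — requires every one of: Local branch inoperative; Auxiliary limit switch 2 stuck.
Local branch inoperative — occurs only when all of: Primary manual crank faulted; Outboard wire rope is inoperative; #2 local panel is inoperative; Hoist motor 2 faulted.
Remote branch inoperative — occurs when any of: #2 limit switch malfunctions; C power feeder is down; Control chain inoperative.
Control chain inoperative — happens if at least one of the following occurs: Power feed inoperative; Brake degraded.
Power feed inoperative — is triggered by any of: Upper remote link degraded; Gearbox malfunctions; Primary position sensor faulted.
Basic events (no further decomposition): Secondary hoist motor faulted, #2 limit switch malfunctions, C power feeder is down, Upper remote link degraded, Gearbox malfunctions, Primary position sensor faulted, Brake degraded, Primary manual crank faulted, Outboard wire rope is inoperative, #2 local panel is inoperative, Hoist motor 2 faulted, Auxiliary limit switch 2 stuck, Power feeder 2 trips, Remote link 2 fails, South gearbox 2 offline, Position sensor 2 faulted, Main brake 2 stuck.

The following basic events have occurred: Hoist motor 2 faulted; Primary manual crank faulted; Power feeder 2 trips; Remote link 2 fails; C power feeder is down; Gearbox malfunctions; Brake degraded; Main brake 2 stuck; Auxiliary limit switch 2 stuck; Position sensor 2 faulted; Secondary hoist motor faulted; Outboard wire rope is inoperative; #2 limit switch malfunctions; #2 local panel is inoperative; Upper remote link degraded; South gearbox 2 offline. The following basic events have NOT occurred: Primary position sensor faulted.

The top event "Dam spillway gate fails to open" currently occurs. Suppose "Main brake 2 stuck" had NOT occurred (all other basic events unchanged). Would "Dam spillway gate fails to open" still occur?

No

Counterfactual: set "Main brake 2 stuck" to not occurred.
Power feed inoperative [OR]: Upper remote link degraded=occurs, Gearbox malfunctions=occurs, Primary position sensor faulted=not → at least one input occurs → occurs.
Control chain inoperative [OR]: Power feed inoperative=occurs, Brake degraded=occurs → at least one input occurs → occurs.
Remote branch inoperative [OR]: #2 limit switch malfunctions=occurs, C power feeder is down=occurs, Control chain inoperative=occurs → at least one input occurs → occurs.
Local branch inoperative [AND]: Primary manual crank faulted=occurs, Outboard wire rope is inoperative=occurs, #2 local panel is inoperative=occurs, Hoist motor 2 faulted=occurs → all inputs occur → occurs.
Backup hoist fails [AND]: Local branch inoperative=occurs, Auxiliary limit switch 2 stuck=occurs → all inputs occur → occurs.
Hoist path unavailable [AND]: Secondary hoist motor faulted=occurs, Remote branch inoperative=occurs, Backup hoist fails=occurs, Power feeder 2 trips=occurs → all inputs occur → occurs.
Power feed 2 down [AND]: South gearbox 2 offline=occurs, Position sensor 2 faulted=occurs → all inputs occur → occurs.
Control chain 2 lost [AND]: Remote link 2 fails=occurs, Power feed 2 down=occurs → all inputs occur → occurs.
Dam spillway gate fails to open [AND]: Hoist path unavailable=occurs, Control chain 2 lost=occurs, Main brake 2 stuck=not → not all inputs occur → does not occur.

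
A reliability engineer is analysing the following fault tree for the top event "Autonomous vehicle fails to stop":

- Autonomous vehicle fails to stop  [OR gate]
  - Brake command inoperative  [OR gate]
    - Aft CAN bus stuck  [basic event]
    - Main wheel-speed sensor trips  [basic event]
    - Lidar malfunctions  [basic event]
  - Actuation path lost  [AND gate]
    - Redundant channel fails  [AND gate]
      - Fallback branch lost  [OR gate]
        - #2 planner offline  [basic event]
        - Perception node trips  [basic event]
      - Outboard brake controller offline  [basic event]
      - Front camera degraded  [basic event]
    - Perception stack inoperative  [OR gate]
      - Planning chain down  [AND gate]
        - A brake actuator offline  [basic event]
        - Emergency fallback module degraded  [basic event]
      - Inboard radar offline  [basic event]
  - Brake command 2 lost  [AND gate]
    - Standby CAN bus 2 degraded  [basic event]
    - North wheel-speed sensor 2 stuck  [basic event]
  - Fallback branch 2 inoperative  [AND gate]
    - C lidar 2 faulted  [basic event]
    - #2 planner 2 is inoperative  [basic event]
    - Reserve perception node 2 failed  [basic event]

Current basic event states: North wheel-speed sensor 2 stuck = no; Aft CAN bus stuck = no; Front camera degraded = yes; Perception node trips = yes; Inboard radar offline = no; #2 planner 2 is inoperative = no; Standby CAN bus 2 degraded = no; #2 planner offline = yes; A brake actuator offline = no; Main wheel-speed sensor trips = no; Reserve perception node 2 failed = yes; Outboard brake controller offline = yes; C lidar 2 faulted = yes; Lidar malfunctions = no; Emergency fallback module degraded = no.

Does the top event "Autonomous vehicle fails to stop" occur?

No

Brake command inoperative [OR]: Aft CAN bus stuck=not, Main wheel-speed sensor trips=not, Lidar malfunctions=not → no input occurs → does not occur.
Fallback branch lost [OR]: #2 planner offline=occurs, Perception node trips=occurs → at least one input occurs → occurs.
Redundant channel fails [AND]: Fallback branch lost=occurs, Outboard brake controller offline=occurs, Front camera degraded=occurs → all inputs occur → occurs.
Planning chain down [AND]: A brake actuator offline=not, Emergency fallback module degraded=not → not all inputs occur → does not occur.
Perception stack inoperative [OR]: Planning chain down=not, Inboard radar offline=not → no input occurs → does not occur.
Actuation path lost [AND]: Redundant channel fails=occurs, Perception stack inoperative=not → not all inputs occur → does not occur.
Brake command 2 lost [AND]: Standby CAN bus 2 degraded=not, North wheel-speed sensor 2 stuck=not → not all inputs occur → does not occur.
Fallback branch 2 inoperative [AND]: C lidar 2 faulted=occurs, #2 planner 2 is inoperative=not, Reserve perception node 2 failed=occurs → not all inputs occur → does not occur.
Autonomous vehicle fails to stop [OR]: Brake command inoperative=not, Actuation path lost=not, Brake command 2 lost=not, Fallback branch 2 inoperative=not → no input occurs → does not occur.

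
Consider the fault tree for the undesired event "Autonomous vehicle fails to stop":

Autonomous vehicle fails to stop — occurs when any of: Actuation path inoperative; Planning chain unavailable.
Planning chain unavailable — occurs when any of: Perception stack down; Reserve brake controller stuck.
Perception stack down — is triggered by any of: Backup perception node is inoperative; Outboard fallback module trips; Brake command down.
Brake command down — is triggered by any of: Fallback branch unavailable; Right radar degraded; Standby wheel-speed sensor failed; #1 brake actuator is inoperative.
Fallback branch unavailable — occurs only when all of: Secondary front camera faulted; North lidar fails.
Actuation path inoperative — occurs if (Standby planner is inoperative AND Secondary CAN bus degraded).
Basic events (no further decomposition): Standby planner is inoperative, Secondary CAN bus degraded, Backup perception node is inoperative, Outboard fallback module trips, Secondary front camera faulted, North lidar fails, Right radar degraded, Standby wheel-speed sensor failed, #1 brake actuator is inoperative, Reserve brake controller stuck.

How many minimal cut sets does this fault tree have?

Actuation path inoperative [AND]: one cut set from each child combined → 1 × 1 = 1 cut set(s).
Fallback branch unavailable [AND]: one cut set from each child combined → 1 × 1 = 1 cut set(s).
Brake command down [OR]: union of children's cut sets → 4 cut set(s).
Perception stack down [OR]: union of children's cut sets → 6 cut set(s).
Planning chain unavailable [OR]: union of children's cut sets → 7 cut set(s).
Autonomous vehicle fails to stop [OR]: union of children's cut sets → 8 cut set(s).
Minimal cut sets: {Secondary CAN bus degraded, Standby planner is inoperative}; {Backup perception node is inoperative}; {Outboard fallback module trips}; {North lidar fails, Secondary front camera faulted}; {Right radar degraded}; {Standby wheel-speed sensor failed}; {#1 brake actuator is inoperative}; {Reserve brake controller stuck}.

8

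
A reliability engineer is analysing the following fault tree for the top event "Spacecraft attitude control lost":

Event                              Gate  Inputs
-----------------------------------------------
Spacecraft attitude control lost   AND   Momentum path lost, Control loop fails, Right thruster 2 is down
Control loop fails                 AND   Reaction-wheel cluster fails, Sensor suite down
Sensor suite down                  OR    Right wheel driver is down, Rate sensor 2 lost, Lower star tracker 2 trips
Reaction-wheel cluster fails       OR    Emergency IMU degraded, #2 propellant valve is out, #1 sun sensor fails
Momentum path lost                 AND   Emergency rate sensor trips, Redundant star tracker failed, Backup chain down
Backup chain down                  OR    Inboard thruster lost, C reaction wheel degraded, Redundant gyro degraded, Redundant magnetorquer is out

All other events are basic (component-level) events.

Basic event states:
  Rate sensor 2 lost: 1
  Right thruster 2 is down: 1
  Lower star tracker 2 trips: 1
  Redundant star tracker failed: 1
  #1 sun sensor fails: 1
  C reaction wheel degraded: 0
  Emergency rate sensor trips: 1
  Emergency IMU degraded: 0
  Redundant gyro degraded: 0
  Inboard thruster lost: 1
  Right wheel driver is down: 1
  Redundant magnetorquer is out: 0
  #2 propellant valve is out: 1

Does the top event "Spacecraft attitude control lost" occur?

Backup chain down [OR]: Inboard thruster lost=occurs, C reaction wheel degraded=not, Redundant gyro degraded=not, Redundant magnetorquer is out=not → at least one input occurs → occurs.
Momentum path lost [AND]: Emergency rate sensor trips=occurs, Redundant star tracker failed=occurs, Backup chain down=occurs → all inputs occur → occurs.
Reaction-wheel cluster fails [OR]: Emergency IMU degraded=not, #2 propellant valve is out=occurs, #1 sun sensor fails=occurs → at least one input occurs → occurs.
Sensor suite down [OR]: Right wheel driver is down=occurs, Rate sensor 2 lost=occurs, Lower star tracker 2 trips=occurs → at least one input occurs → occurs.
Control loop fails [AND]: Reaction-wheel cluster fails=occurs, Sensor suite down=occurs → all inputs occur → occurs.
Spacecraft attitude control lost [AND]: Momentum path lost=occurs, Control loop fails=occurs, Right thruster 2 is down=occurs → all inputs occur → occurs.

Yes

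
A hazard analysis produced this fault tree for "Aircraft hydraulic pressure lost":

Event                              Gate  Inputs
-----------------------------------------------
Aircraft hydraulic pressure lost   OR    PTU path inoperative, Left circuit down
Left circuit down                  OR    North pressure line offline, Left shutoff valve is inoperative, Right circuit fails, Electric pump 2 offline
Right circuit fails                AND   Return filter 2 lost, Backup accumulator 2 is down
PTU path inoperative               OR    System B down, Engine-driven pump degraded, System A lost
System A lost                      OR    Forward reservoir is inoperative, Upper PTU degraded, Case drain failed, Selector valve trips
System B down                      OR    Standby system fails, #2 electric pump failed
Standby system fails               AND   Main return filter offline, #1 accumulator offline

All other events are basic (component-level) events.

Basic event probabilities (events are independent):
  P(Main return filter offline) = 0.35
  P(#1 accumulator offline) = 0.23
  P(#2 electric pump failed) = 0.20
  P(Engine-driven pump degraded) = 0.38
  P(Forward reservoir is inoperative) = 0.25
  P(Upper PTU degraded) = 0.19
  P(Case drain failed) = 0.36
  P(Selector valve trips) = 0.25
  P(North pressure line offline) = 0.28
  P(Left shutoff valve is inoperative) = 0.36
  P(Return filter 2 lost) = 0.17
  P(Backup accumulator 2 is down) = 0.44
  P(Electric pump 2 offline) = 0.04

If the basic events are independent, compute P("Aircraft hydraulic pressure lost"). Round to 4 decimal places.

P(Standby system fails) [AND] = 0.35 × 0.23 = 0.080500
P(System B down) [OR] = 1 − (1−0.080500) × (1−0.20) = 0.264400
P(System A lost) [OR] = 1 − (1−0.25) × (1−0.19) × (1−0.36) × (1−0.25) = 0.708400
P(PTU path inoperative) [OR] = 1 − (1−0.264400) × (1−0.38) × (1−0.708400) = 0.867009
P(Right circuit fails) [AND] = 0.17 × 0.44 = 0.074800
P(Left circuit down) [OR] = 1 − (1−0.28) × (1−0.36) × (1−0.074800) × (1−0.04) = 0.590721
P(Aircraft hydraulic pressure lost) [OR] = 1 − (1−0.867009) × (1−0.590721) = 0.945570
Rounded to 4 decimal places: P(Aircraft hydraulic pressure lost) ≈ 0.9456.

0.9456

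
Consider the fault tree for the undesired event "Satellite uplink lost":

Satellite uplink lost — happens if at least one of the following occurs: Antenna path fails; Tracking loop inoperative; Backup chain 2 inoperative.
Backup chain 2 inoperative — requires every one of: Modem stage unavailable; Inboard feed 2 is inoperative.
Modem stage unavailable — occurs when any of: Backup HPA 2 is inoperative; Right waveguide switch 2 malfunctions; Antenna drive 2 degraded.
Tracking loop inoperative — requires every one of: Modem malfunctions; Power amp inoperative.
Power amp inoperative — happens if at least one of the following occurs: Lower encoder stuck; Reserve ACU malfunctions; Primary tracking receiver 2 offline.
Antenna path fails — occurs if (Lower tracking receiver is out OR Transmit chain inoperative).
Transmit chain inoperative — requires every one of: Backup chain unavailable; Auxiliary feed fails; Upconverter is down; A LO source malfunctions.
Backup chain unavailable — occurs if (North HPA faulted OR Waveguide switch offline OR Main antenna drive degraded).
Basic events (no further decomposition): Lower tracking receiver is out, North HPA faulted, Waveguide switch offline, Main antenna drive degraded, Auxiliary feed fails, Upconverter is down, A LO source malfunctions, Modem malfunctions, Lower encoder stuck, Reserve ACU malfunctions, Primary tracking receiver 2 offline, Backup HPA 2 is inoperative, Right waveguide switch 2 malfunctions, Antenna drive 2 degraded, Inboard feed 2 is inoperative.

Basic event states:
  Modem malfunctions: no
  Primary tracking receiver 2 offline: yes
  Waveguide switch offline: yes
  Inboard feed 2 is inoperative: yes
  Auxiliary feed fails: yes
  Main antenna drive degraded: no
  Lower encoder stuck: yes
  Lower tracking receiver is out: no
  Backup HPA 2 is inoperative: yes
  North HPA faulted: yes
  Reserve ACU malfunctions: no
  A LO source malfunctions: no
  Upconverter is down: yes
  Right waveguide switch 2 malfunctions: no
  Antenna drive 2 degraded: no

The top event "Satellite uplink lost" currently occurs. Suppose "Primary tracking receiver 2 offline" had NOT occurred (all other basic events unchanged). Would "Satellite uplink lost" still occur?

Yes

Counterfactual: set "Primary tracking receiver 2 offline" to not occurred.
Backup chain unavailable [OR]: North HPA faulted=occurs, Waveguide switch offline=occurs, Main antenna drive degraded=not → at least one input occurs → occurs.
Transmit chain inoperative [AND]: Backup chain unavailable=occurs, Auxiliary feed fails=occurs, Upconverter is down=occurs, A LO source malfunctions=not → not all inputs occur → does not occur.
Antenna path fails [OR]: Lower tracking receiver is out=not, Transmit chain inoperative=not → no input occurs → does not occur.
Power amp inoperative [OR]: Lower encoder stuck=occurs, Reserve ACU malfunctions=not, Primary tracking receiver 2 offline=not → at least one input occurs → occurs.
Tracking loop inoperative [AND]: Modem malfunctions=not, Power amp inoperative=occurs → not all inputs occur → does not occur.
Modem stage unavailable [OR]: Backup HPA 2 is inoperative=occurs, Right waveguide switch 2 malfunctions=not, Antenna drive 2 degraded=not → at least one input occurs → occurs.
Backup chain 2 inoperative [AND]: Modem stage unavailable=occurs, Inboard feed 2 is inoperative=occurs → all inputs occur → occurs.
Satellite uplink lost [OR]: Antenna path fails=not, Tracking loop inoperative=not, Backup chain 2 inoperative=occurs → at least one input occurs → occurs.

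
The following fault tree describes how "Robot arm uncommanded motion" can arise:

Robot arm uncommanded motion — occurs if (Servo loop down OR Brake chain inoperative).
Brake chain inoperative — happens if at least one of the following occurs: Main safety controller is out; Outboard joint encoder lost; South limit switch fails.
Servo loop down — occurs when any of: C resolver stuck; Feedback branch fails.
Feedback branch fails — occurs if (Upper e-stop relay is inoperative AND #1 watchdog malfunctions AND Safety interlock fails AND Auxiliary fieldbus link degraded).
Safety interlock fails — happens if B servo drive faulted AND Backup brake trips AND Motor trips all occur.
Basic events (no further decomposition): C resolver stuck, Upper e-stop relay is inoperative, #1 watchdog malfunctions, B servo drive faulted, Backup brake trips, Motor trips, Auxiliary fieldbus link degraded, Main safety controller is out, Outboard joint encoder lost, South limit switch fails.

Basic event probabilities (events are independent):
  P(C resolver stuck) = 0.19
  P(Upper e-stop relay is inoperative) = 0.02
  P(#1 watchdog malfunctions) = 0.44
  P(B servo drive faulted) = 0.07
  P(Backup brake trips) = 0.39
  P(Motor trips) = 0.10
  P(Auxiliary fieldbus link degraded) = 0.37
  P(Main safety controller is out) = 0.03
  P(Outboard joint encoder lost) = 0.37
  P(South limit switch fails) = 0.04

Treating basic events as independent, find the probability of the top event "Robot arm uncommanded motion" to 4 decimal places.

0.5248

P(Safety interlock fails) [AND] = 0.07 × 0.39 × 0.10 = 0.002730
P(Feedback branch fails) [AND] = 0.02 × 0.44 × 0.002730 × 0.37 = 0.000009
P(Servo loop down) [OR] = 1 − (1−0.19) × (1−0.000009) = 0.190007
P(Brake chain inoperative) [OR] = 1 − (1−0.03) × (1−0.37) × (1−0.04) = 0.413344
P(Robot arm uncommanded motion) [OR] = 1 − (1−0.190007) × (1−0.413344) = 0.524813
Rounded to 4 decimal places: P(Robot arm uncommanded motion) ≈ 0.5248.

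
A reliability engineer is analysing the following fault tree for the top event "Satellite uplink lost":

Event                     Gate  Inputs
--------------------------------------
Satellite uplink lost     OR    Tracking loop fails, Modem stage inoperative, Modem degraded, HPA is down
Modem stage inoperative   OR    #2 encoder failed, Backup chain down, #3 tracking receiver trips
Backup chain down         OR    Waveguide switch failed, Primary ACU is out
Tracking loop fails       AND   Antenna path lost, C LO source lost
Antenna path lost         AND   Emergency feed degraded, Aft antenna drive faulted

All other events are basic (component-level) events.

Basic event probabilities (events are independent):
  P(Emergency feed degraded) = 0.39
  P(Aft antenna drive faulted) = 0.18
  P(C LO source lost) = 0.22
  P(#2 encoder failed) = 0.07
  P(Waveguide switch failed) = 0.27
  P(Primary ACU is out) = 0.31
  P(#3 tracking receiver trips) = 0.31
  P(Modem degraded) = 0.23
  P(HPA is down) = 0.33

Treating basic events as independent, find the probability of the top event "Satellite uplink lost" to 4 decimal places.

0.8358

P(Antenna path lost) [AND] = 0.39 × 0.18 = 0.070200
P(Tracking loop fails) [AND] = 0.070200 × 0.22 = 0.015444
P(Backup chain down) [OR] = 1 − (1−0.27) × (1−0.31) = 0.496300
P(Modem stage inoperative) [OR] = 1 − (1−0.07) × (1−0.496300) × (1−0.31) = 0.676776
P(Satellite uplink lost) [OR] = 1 − (1−0.015444) × (1−0.676776) × (1−0.23) × (1−0.33) = 0.835824
Rounded to 4 decimal places: P(Satellite uplink lost) ≈ 0.8358.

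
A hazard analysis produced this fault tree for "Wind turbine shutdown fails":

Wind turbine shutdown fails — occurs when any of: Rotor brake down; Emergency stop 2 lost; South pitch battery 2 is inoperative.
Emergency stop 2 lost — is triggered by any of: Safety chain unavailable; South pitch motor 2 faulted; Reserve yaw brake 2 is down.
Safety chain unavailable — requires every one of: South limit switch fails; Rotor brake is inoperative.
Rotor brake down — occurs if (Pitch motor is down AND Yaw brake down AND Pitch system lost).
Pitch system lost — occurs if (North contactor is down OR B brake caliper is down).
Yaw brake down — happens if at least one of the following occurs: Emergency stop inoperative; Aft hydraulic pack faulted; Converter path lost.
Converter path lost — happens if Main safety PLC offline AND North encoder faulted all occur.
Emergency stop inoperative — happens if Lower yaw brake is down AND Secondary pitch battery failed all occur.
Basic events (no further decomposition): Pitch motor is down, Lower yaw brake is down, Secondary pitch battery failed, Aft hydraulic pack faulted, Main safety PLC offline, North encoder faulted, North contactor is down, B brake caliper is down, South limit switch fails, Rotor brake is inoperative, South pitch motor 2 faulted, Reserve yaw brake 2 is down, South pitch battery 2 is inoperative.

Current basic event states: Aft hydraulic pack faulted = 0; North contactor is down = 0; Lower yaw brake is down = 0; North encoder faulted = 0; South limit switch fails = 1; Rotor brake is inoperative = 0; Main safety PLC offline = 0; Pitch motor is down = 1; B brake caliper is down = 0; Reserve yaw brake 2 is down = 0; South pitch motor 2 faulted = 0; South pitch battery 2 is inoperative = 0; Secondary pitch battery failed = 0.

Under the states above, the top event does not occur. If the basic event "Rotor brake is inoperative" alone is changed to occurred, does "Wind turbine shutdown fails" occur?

Yes

Counterfactual: set "Rotor brake is inoperative" to occurred.
Emergency stop inoperative [AND]: Lower yaw brake is down=not, Secondary pitch battery failed=not → not all inputs occur → does not occur.
Converter path lost [AND]: Main safety PLC offline=not, North encoder faulted=not → not all inputs occur → does not occur.
Yaw brake down [OR]: Emergency stop inoperative=not, Aft hydraulic pack faulted=not, Converter path lost=not → no input occurs → does not occur.
Pitch system lost [OR]: North contactor is down=not, B brake caliper is down=not → no input occurs → does not occur.
Rotor brake down [AND]: Pitch motor is down=occurs, Yaw brake down=not, Pitch system lost=not → not all inputs occur → does not occur.
Safety chain unavailable [AND]: South limit switch fails=occurs, Rotor brake is inoperative=occurs → all inputs occur → occurs.
Emergency stop 2 lost [OR]: Safety chain unavailable=occurs, South pitch motor 2 faulted=not, Reserve yaw brake 2 is down=not → at least one input occurs → occurs.
Wind turbine shutdown fails [OR]: Rotor brake down=not, Emergency stop 2 lost=occurs, South pitch battery 2 is inoperative=not → at least one input occurs → occurs.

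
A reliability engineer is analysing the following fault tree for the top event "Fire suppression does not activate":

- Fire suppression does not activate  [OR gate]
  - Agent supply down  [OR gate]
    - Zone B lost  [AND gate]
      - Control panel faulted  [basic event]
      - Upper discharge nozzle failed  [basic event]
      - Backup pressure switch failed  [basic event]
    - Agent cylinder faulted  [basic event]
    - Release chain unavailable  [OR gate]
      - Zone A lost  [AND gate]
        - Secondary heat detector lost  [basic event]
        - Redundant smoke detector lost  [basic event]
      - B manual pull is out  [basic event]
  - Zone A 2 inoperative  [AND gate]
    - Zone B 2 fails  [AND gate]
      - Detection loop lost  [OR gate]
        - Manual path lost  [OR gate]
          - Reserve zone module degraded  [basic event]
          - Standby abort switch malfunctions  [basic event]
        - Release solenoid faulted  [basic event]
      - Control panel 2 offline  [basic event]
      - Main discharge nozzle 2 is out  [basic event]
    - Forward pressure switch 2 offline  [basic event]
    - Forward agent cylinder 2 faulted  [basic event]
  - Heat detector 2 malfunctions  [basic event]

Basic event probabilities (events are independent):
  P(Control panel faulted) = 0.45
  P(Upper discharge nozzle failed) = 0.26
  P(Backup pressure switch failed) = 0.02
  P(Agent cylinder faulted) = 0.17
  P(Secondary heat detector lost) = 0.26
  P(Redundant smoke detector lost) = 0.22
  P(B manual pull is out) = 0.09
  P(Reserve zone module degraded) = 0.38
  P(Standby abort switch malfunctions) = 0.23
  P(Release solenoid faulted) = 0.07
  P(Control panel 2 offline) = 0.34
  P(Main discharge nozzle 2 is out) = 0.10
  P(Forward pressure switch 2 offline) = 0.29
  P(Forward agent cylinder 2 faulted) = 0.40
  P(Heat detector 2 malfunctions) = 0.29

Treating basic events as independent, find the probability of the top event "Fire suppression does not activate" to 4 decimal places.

P(Zone B lost) [AND] = 0.45 × 0.26 × 0.02 = 0.002340
P(Zone A lost) [AND] = 0.26 × 0.22 = 0.057200
P(Release chain unavailable) [OR] = 1 − (1−0.057200) × (1−0.09) = 0.142052
P(Agent supply down) [OR] = 1 − (1−0.002340) × (1−0.17) × (1−0.142052) = 0.289569
P(Manual path lost) [OR] = 1 − (1−0.38) × (1−0.23) = 0.522600
P(Detection loop lost) [OR] = 1 − (1−0.522600) × (1−0.07) = 0.556018
P(Zone B 2 fails) [AND] = 0.556018 × 0.34 × 0.10 = 0.018905
P(Zone A 2 inoperative) [AND] = 0.018905 × 0.29 × 0.40 = 0.002193
P(Fire suppression does not activate) [OR] = 1 − (1−0.289569) × (1−0.002193) × (1−0.29) = 0.496700
Rounded to 4 decimal places: P(Fire suppression does not activate) ≈ 0.4967.

0.4967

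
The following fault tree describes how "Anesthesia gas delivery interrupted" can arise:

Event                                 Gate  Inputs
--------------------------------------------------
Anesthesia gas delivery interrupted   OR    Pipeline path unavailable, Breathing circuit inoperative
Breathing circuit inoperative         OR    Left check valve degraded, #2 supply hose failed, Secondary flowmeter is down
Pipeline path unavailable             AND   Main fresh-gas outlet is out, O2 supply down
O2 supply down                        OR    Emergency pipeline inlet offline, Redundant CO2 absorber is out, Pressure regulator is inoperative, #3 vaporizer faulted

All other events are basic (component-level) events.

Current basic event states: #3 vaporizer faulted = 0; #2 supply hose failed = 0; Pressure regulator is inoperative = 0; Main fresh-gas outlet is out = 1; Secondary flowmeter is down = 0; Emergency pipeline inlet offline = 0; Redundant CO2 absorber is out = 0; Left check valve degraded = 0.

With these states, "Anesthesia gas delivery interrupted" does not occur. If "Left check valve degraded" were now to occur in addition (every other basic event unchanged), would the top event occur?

Yes

Counterfactual: set "Left check valve degraded" to occurred.
O2 supply down [OR]: Emergency pipeline inlet offline=not, Redundant CO2 absorber is out=not, Pressure regulator is inoperative=not, #3 vaporizer faulted=not → no input occurs → does not occur.
Pipeline path unavailable [AND]: Main fresh-gas outlet is out=occurs, O2 supply down=not → not all inputs occur → does not occur.
Breathing circuit inoperative [OR]: Left check valve degraded=occurs, #2 supply hose failed=not, Secondary flowmeter is down=not → at least one input occurs → occurs.
Anesthesia gas delivery interrupted [OR]: Pipeline path unavailable=not, Breathing circuit inoperative=occurs → at least one input occurs → occurs.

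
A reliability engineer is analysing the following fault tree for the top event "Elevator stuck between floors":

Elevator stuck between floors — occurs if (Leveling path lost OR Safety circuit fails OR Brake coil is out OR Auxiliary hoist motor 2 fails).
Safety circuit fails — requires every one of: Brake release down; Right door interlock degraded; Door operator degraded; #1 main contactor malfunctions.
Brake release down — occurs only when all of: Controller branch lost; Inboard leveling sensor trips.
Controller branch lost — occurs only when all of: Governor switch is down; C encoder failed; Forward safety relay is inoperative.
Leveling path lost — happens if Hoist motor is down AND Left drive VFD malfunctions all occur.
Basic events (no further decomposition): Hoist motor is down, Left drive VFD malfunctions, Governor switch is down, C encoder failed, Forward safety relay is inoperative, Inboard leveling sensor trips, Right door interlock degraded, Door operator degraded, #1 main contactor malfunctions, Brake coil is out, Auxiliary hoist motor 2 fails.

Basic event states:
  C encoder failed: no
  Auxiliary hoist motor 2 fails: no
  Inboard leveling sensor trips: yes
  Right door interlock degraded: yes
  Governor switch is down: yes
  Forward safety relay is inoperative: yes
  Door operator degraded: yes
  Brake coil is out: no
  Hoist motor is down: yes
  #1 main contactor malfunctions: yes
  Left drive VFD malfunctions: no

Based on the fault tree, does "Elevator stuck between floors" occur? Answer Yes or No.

No

Leveling path lost [AND]: Hoist motor is down=occurs, Left drive VFD malfunctions=not → not all inputs occur → does not occur.
Controller branch lost [AND]: Governor switch is down=occurs, C encoder failed=not, Forward safety relay is inoperative=occurs → not all inputs occur → does not occur.
Brake release down [AND]: Controller branch lost=not, Inboard leveling sensor trips=occurs → not all inputs occur → does not occur.
Safety circuit fails [AND]: Brake release down=not, Right door interlock degraded=occurs, Door operator degraded=occurs, #1 main contactor malfunctions=occurs → not all inputs occur → does not occur.
Elevator stuck between floors [OR]: Leveling path lost=not, Safety circuit fails=not, Brake coil is out=not, Auxiliary hoist motor 2 fails=not → no input occurs → does not occur.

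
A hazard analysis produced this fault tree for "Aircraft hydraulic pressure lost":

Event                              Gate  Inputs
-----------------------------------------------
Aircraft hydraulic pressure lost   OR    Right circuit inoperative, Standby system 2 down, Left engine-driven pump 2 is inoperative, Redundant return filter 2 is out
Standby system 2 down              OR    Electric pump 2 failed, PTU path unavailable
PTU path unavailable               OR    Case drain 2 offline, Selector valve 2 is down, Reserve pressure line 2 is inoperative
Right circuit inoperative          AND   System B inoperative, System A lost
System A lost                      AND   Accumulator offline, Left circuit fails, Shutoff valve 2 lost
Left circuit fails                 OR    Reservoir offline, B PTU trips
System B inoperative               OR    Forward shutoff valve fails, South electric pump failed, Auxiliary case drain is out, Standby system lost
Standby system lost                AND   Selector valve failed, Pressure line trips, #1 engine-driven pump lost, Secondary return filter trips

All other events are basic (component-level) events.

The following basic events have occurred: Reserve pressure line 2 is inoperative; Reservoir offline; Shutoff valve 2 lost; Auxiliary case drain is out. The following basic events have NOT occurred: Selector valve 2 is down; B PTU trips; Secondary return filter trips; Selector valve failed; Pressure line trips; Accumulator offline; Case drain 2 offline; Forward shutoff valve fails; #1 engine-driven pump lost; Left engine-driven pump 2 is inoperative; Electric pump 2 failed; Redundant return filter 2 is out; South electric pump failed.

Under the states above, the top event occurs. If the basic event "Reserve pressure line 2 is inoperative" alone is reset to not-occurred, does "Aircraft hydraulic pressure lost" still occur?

No

Counterfactual: set "Reserve pressure line 2 is inoperative" to not occurred.
Standby system lost [AND]: Selector valve failed=not, Pressure line trips=not, #1 engine-driven pump lost=not, Secondary return filter trips=not → not all inputs occur → does not occur.
System B inoperative [OR]: Forward shutoff valve fails=not, South electric pump failed=not, Auxiliary case drain is out=occurs, Standby system lost=not → at least one input occurs → occurs.
Left circuit fails [OR]: Reservoir offline=occurs, B PTU trips=not → at least one input occurs → occurs.
System A lost [AND]: Accumulator offline=not, Left circuit fails=occurs, Shutoff valve 2 lost=occurs → not all inputs occur → does not occur.
Right circuit inoperative [AND]: System B inoperative=occurs, System A lost=not → not all inputs occur → does not occur.
PTU path unavailable [OR]: Case drain 2 offline=not, Selector valve 2 is down=not, Reserve pressure line 2 is inoperative=not → no input occurs → does not occur.
Standby system 2 down [OR]: Electric pump 2 failed=not, PTU path unavailable=not → no input occurs → does not occur.
Aircraft hydraulic pressure lost [OR]: Right circuit inoperative=not, Standby system 2 down=not, Left engine-driven pump 2 is inoperative=not, Redundant return filter 2 is out=not → no input occurs → does not occur.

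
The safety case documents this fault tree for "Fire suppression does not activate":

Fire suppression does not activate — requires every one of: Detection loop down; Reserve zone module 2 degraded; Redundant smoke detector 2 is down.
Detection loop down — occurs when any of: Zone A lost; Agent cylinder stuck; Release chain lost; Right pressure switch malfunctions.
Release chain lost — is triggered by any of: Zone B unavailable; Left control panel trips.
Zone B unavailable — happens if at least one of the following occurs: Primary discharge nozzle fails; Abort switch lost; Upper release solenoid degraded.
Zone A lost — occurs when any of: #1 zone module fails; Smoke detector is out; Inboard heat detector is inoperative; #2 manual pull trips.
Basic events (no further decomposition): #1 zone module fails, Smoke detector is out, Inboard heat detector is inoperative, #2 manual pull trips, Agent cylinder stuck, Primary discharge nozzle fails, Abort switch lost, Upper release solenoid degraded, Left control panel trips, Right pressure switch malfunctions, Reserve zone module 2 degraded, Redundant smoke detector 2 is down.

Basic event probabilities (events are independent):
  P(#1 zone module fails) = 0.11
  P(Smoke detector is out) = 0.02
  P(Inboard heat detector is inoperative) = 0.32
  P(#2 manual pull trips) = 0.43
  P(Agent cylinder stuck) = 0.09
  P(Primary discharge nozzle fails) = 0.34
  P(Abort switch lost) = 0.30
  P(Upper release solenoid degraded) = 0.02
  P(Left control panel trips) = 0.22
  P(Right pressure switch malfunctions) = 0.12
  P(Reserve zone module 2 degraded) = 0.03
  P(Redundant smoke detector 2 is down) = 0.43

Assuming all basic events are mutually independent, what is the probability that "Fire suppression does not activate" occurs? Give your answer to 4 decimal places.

P(Zone A lost) [OR] = 1 − (1−0.11) × (1−0.02) × (1−0.32) × (1−0.43) = 0.661935
P(Zone B unavailable) [OR] = 1 − (1−0.34) × (1−0.30) × (1−0.02) = 0.547240
P(Release chain lost) [OR] = 1 − (1−0.547240) × (1−0.22) = 0.646847
P(Detection loop down) [OR] = 1 − (1−0.661935) × (1−0.09) × (1−0.646847) × (1−0.12) = 0.904394
P(Fire suppression does not activate) [AND] = 0.904394 × 0.03 × 0.43 = 0.011667
Rounded to 4 decimal places: P(Fire suppression does not activate) ≈ 0.0117.

0.0117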